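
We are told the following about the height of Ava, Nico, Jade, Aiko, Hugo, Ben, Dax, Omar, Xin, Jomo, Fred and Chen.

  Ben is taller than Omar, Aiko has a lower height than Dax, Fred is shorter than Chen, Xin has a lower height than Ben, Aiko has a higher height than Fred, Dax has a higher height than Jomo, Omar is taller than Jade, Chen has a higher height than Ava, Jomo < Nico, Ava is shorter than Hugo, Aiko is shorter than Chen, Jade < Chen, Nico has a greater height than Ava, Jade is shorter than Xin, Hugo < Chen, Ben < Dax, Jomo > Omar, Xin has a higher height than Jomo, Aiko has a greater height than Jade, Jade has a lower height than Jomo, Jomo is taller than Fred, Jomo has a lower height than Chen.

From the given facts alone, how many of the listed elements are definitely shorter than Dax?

From Dax the given relations immediately reach Jomo, Aiko, Ben.
From those, Jade, Omar, Fred, Xin — 7 in total.
No other element is forced below Dax by the given relations, so the count is 7.

7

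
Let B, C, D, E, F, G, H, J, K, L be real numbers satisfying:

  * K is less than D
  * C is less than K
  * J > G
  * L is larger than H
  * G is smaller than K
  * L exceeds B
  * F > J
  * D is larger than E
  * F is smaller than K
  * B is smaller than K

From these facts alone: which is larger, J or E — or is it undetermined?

Following every chain through J: above J we get F, K, D; below J we get G.
E is not reached, and no chain runs the other way from E to J.
So the given relations leave the order of J and E undetermined.

undetermined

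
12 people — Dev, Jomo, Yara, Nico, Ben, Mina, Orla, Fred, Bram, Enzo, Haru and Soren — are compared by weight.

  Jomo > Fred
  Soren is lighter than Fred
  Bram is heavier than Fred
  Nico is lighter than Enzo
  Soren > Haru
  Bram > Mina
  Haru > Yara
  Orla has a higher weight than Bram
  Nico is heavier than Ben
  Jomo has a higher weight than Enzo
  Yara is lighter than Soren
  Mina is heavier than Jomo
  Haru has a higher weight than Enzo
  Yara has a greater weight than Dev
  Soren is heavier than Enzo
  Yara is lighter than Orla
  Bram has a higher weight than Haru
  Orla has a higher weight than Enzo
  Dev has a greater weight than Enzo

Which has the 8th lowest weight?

Chaining the given pairs: Ben < Nico < Enzo < Dev < Yara < Haru < Soren < Fred < Jomo < Mina < Bram < Orla.
The 8th smallest is Fred.

Fred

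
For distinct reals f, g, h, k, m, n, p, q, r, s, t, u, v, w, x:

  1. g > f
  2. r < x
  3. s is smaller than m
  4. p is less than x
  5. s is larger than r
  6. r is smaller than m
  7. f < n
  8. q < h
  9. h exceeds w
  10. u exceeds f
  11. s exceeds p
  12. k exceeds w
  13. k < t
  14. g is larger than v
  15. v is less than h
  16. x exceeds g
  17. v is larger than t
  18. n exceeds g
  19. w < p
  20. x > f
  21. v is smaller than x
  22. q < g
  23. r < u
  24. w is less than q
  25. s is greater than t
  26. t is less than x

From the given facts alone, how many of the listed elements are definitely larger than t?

7

From t the given relations immediately reach v, s, x.
From those, g, h, m — 6 in total.
From those, n — 7 in total.
No other element is forced above t by the given relations, so the count is 7.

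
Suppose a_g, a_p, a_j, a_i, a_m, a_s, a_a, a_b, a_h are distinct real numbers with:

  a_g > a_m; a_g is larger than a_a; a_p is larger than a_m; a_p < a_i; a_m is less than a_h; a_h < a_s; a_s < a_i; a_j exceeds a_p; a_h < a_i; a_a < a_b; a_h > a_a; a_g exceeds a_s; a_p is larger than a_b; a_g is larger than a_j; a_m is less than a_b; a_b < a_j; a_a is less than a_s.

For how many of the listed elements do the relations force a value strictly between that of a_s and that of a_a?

Chaining upward from a_a reaches: a_b, a_p, a_j, a_h, a_g, a_i.
Chaining downward from a_s reaches: a_m, a_h.
Strictly between a_a and a_s are those in both lists: a_h — 1 element.

1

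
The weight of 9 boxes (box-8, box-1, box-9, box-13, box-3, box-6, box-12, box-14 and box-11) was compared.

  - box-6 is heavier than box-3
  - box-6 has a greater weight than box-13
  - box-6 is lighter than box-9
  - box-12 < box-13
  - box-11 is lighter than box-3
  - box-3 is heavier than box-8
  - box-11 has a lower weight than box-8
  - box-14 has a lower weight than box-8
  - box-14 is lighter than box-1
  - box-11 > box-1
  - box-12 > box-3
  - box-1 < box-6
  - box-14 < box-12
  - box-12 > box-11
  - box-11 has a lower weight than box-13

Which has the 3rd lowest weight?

Chaining the given pairs: box-14 < box-1 < box-11 < box-8 < box-3 < box-12 < box-13 < box-6 < box-9.
Counting 3 from the smallest end gives box-11.

box-11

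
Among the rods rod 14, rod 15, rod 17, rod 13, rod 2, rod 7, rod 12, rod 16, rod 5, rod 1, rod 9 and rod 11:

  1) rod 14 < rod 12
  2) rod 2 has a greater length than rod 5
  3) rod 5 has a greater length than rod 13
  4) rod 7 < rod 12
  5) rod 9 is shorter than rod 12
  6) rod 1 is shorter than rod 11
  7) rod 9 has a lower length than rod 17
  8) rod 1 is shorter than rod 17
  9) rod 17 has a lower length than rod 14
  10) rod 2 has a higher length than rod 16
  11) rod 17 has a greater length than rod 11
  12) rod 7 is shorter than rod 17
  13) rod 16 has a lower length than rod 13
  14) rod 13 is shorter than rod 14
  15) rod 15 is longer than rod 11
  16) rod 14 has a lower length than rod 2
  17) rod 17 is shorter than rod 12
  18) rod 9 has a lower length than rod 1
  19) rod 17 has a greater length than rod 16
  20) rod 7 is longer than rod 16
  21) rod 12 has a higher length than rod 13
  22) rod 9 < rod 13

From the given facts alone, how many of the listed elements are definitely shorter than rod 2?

The elements the relations force below rod 2 are rod 16, rod 9, rod 1, rod 11, rod 13, rod 7, rod 5, rod 17, rod 14 — no chain reaches any other.
That is 9.

9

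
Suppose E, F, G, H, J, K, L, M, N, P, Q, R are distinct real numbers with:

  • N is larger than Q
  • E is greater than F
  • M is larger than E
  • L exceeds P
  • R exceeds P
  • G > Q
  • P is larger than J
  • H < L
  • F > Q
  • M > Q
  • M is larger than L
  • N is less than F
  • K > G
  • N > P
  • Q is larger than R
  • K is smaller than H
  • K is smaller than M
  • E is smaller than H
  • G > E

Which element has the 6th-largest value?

E

The consecutive relations fix a unique order: J < P < R < Q < N < F < E < G < K < H < L < M.
The 6th largest is E.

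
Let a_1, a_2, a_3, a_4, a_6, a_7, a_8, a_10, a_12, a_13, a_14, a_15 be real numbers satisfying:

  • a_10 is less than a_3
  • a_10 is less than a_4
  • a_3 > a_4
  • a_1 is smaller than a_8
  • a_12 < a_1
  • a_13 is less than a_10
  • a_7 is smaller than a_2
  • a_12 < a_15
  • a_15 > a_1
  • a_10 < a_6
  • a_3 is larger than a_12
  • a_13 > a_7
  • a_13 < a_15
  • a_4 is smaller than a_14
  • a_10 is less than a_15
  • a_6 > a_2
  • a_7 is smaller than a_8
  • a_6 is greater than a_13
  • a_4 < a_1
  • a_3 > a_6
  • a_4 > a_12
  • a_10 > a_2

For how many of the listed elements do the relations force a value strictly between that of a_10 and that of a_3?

Chaining upward from a_10 reaches: a_4, a_14, a_6, a_1, a_15, a_8.
Chaining downward from a_3 reaches: a_7, a_2, a_12, a_13, a_4, a_6.
Strictly between a_10 and a_3 are those in both lists: a_4, a_6 — 2 elements.

2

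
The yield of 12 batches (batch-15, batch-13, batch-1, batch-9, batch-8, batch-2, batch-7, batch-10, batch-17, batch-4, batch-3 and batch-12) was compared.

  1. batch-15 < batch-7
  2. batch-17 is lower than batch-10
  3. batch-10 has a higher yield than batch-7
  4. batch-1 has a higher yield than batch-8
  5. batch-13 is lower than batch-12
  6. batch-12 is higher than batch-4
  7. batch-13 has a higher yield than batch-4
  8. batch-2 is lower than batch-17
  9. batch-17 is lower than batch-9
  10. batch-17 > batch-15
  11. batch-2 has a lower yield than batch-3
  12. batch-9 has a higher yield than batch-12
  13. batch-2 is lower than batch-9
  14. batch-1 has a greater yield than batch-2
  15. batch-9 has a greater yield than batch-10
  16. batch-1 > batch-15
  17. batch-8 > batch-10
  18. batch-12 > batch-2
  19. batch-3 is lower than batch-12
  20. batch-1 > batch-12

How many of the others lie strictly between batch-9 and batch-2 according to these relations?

4

The relations place batch-2 below batch-9. An element lies strictly between them when it is forced above batch-2 and also forced below batch-9.
Above batch-2: {batch-17, batch-3, batch-10, batch-12, batch-8, batch-1}. Below batch-9: {batch-15, batch-17, batch-4, batch-3, batch-13, batch-7, batch-10, batch-12}.
Intersection: {batch-17, batch-3, batch-10, batch-12} — 4.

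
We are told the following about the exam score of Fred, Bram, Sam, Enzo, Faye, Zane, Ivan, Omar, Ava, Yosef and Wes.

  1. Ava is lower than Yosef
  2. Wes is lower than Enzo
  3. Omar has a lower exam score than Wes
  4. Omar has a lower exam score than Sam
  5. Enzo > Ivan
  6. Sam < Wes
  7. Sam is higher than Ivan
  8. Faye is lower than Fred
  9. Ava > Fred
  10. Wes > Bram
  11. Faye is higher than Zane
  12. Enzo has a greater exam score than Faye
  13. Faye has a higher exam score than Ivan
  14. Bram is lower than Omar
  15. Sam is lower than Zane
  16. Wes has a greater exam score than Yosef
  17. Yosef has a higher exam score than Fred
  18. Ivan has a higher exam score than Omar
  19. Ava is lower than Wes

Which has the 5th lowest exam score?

Zane

Chaining the given pairs: Bram < Omar < Ivan < Sam < Zane < Faye < Fred < Ava < Yosef < Wes < Enzo.
The 5th smallest is Zane.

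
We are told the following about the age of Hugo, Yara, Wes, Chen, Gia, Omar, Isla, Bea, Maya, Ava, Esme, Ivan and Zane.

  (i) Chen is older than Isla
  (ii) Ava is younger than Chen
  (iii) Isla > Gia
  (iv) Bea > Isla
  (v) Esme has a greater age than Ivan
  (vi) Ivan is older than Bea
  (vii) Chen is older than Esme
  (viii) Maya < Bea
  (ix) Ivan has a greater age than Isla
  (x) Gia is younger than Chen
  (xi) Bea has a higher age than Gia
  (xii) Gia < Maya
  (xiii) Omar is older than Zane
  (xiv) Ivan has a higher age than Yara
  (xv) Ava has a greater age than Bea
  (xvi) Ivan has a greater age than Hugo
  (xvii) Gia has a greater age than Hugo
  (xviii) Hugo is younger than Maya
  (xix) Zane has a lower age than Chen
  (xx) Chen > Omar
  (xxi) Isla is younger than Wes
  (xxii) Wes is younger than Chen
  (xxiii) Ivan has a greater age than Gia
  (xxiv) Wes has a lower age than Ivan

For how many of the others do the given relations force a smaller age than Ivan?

Directly below Ivan: Hugo, Gia, Yara, Isla, Bea, Wes.
One step further: Maya (7 so far).
Nothing else is reachable below Ivan; 7 in all.

7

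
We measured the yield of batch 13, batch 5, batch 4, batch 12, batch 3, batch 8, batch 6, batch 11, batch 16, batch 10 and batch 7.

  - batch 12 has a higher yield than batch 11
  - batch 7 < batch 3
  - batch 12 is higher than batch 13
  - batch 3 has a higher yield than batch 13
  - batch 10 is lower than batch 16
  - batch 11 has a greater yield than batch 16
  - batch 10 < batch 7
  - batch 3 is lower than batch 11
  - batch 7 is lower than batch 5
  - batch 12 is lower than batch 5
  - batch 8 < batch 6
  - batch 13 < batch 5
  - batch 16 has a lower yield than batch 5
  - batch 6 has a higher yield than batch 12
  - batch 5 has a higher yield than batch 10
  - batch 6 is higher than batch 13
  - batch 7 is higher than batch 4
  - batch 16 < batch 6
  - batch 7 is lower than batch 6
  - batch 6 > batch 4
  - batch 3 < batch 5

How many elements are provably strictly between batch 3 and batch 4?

The relations place batch 4 below batch 3. An element lies strictly between them when it is forced above batch 4 and also forced below batch 3.
Above batch 4: {batch 7, batch 11, batch 12, batch 6, batch 5}. Below batch 3: {batch 10, batch 13, batch 7}.
Intersection: {batch 7} — 1.

1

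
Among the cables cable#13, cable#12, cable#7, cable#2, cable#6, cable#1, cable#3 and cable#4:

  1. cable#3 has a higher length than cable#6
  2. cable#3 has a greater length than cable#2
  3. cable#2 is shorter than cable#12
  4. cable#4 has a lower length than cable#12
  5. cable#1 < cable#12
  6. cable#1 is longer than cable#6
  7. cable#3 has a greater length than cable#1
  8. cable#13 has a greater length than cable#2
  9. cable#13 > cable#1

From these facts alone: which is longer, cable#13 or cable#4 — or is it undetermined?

Following every chain through cable#13: below cable#13 we get cable#6, cable#1, cable#2.
cable#4 is not reached, and no chain runs the other way from cable#4 to cable#13.
So the given relations leave the order of cable#13 and cable#4 undetermined.

undetermined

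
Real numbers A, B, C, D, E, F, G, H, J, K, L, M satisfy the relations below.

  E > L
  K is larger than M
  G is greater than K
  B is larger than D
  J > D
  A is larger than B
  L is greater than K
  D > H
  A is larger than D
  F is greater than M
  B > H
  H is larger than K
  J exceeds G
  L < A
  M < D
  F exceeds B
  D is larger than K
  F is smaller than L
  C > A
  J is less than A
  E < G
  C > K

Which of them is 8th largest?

B

Piecing the relations together gives one ordering: M < K < H < D < B < F < L < E < G < J < A < C.
Counting 8 from the largest end gives B.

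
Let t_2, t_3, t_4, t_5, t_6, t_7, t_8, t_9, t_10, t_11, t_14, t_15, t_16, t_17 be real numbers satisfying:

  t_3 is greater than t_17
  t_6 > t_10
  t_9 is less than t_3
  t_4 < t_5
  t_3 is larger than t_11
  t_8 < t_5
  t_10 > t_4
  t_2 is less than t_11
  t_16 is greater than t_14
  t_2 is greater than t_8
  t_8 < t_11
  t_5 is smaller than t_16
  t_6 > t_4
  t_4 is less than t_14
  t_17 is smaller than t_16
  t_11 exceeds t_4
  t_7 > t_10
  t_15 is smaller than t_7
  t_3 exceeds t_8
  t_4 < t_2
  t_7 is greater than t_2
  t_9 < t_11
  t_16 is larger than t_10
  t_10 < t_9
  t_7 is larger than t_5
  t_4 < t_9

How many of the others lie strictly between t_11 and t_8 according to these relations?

Chaining upward from t_8 reaches: t_2, t_5, t_7, t_3, t_16.
Chaining downward from t_11 reaches: t_4, t_10, t_9, t_2.
Strictly between t_8 and t_11 are those in both lists: t_2 — 1 element.

1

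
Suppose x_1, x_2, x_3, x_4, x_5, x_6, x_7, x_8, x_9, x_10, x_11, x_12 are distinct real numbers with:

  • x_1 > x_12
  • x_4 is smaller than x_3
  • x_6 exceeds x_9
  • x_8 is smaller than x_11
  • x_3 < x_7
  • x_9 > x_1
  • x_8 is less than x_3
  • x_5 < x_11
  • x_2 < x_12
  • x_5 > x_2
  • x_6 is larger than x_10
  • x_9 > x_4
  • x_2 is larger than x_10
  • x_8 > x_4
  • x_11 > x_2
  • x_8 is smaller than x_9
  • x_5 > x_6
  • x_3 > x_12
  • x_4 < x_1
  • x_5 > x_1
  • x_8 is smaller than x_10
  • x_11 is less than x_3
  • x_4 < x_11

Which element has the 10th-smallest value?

x_11

Piecing the relations together gives one ordering: x_4 < x_8 < x_10 < x_2 < x_12 < x_1 < x_9 < x_6 < x_5 < x_11 < x_3 < x_7.
Counting 10 from the smallest end gives x_11.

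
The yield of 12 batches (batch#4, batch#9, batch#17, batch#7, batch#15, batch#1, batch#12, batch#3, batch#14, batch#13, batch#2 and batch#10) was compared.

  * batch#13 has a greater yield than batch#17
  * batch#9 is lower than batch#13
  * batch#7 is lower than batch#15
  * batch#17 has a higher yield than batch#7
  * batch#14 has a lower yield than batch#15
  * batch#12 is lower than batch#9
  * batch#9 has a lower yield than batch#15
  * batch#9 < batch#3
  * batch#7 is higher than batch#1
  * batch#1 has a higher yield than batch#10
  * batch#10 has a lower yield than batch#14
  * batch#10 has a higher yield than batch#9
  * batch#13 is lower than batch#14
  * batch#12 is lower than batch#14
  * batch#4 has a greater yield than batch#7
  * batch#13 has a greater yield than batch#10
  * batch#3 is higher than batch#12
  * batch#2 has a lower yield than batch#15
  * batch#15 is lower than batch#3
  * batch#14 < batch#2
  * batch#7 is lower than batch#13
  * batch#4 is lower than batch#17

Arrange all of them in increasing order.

batch#12 < batch#9 < batch#10 < batch#1 < batch#7 < batch#4 < batch#17 < batch#13 < batch#14 < batch#2 < batch#15 < batch#3

The consecutive links are each given: batch#12 < batch#9; batch#9 < batch#10; batch#10 < batch#1; batch#1 < batch#7; batch#7 < batch#4; batch#4 < batch#17; batch#17 < batch#13; batch#13 < batch#14; batch#14 < batch#2; batch#2 < batch#15; batch#15 < batch#3.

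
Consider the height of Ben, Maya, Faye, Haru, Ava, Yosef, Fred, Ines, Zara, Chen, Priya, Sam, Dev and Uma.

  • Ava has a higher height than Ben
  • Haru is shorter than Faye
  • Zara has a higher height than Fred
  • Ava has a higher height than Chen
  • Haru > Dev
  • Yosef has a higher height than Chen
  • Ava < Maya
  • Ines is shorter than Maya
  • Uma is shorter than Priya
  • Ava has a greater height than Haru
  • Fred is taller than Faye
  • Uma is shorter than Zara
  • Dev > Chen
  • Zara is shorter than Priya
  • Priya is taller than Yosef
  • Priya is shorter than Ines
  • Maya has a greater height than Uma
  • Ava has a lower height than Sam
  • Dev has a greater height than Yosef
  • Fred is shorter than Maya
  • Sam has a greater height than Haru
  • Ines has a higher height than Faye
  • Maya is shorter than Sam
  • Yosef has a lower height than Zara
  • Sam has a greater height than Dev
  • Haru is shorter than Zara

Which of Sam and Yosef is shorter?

Yosef

Yosef < Dev and Dev < Haru give Yosef < Haru.
With Haru < Faye: Yosef < Dev < Haru < Faye.
With Faye < Fred: Yosef < Dev < Haru < Faye < Fred.
Then Fred < Zara extends the chain to Zara.
With Zara < Priya: Yosef < Dev < Haru < Faye < Fred < Zara < Priya.
Then Priya < Ines extends the chain to Ines.
With Ines < Maya: Yosef < Dev < Haru < Faye < Fred < Zara < Priya < Ines < Maya.
Then Maya < Sam extends the chain to Sam.
So Yosef < Sam; Yosef is the shorter of the two.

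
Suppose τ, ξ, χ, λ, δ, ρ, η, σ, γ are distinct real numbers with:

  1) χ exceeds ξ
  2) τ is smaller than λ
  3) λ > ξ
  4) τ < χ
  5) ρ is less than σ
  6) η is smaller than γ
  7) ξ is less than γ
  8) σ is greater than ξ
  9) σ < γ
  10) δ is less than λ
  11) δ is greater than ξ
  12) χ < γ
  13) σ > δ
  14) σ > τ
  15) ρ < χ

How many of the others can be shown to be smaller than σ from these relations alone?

Directly below σ: ξ, τ, ρ, δ.
Nothing else is reachable below σ; 4 in all.

4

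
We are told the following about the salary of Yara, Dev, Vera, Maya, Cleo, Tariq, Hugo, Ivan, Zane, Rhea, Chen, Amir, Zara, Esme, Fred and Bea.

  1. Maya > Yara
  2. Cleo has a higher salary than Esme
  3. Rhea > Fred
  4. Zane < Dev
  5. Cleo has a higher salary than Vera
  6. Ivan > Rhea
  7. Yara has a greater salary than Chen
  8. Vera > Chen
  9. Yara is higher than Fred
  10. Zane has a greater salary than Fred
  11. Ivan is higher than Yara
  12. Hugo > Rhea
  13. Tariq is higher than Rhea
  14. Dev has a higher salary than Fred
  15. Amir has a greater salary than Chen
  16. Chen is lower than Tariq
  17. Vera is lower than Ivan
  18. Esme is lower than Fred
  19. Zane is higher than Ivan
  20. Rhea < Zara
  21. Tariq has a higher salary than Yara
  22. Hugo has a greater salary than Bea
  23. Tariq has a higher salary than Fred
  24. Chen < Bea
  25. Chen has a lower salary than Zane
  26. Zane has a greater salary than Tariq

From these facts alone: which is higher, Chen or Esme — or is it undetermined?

Following every chain through Esme: above Esme we get Fred, Yara, Rhea, Zara, Maya, Tariq, Ivan, Cleo, Zane, Hugo, Dev.
Chen is not reached, and no chain runs the other way from Chen to Esme.
So the given relations leave the order of Esme and Chen undetermined.

undetermined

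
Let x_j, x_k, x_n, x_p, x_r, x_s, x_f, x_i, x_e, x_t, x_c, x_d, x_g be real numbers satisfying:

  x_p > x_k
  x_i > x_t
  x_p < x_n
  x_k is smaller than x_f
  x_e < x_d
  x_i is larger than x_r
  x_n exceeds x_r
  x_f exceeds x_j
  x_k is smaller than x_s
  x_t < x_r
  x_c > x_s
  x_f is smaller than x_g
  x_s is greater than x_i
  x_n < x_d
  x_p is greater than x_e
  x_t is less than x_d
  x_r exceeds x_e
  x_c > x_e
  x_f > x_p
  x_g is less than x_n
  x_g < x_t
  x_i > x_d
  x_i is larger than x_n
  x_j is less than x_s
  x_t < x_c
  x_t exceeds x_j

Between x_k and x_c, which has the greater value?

x_k < x_p and x_p < x_f give x_k < x_f.
With x_f < x_g: x_k < x_p < x_f < x_g.
With x_g < x_t: x_k < x_p < x_f < x_g < x_t.
With x_t < x_r: x_k < x_p < x_f < x_g < x_t < x_r.
With x_r < x_n: x_k < x_p < x_f < x_g < x_t < x_r < x_n.
Then x_n < x_d extends the chain to x_d.
With x_d < x_i: x_k < x_p < x_f < x_g < x_t < x_r < x_n < x_d < x_i.
With x_i < x_s: x_k < x_p < x_f < x_g < x_t < x_r < x_n < x_d < x_i < x_s.
With x_s < x_c: x_k < x_p < x_f < x_g < x_t < x_r < x_n < x_d < x_i < x_s < x_c.
So x_k < x_c; x_c is the larger of the two.

x_c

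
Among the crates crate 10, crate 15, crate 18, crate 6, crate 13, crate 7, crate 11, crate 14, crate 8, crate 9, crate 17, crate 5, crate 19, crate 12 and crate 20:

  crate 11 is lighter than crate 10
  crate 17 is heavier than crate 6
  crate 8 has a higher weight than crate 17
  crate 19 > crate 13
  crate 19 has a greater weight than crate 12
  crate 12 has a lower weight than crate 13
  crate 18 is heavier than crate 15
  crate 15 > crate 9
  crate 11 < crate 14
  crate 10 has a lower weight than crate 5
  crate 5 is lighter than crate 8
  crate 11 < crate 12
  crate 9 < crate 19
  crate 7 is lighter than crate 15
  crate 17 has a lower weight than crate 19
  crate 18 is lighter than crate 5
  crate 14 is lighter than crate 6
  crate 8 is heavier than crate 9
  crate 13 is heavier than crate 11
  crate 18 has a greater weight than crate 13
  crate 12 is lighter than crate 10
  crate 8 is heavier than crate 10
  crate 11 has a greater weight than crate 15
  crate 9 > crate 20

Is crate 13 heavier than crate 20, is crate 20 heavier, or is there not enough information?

crate 13

crate 20 < crate 9 and crate 9 < crate 15 give crate 20 < crate 15.
Then crate 15 < crate 11 extends the chain to crate 11.
With crate 11 < crate 12: crate 20 < crate 9 < crate 15 < crate 11 < crate 12.
Then crate 12 < crate 13 extends the chain to crate 13.
So crate 13 is heavier.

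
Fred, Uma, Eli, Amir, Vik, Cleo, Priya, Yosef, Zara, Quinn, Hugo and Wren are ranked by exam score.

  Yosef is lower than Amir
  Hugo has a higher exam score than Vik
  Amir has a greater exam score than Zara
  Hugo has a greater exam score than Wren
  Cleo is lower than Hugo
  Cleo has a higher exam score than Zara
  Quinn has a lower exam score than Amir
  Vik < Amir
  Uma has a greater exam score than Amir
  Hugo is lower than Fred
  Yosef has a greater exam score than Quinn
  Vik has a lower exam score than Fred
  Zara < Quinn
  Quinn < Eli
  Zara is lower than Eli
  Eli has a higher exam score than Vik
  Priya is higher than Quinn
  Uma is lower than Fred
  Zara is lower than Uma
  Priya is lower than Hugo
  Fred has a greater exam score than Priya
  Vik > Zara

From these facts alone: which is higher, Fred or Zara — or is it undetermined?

Chaining the given relations: Zara < Quinn < Yosef < Amir < Uma < Fred.
So Fred is higher.

Fred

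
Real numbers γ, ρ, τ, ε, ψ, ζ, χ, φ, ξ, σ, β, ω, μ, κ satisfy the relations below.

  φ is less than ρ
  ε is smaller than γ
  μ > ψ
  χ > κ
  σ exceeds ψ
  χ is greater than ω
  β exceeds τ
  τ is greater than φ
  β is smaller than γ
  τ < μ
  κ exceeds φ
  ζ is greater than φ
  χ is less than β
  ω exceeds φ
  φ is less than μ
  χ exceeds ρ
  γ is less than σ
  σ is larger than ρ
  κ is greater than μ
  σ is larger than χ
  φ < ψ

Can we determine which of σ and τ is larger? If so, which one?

Link the given pairs in sequence: τ < μ; μ < κ; κ < χ; χ < β; β < γ; γ < σ.
Together: τ < μ < κ < χ < β < γ < σ.
So σ is larger.

σ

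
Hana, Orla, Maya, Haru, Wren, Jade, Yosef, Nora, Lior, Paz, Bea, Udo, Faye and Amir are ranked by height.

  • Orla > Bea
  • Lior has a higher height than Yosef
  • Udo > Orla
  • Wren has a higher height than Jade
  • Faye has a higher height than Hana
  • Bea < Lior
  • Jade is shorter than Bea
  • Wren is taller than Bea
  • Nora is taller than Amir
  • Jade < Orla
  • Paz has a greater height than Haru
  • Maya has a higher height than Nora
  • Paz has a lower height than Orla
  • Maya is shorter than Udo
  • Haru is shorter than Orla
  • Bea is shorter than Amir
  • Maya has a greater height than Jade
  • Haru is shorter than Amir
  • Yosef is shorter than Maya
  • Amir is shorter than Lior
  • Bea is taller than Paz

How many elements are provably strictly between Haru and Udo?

Chaining upward from Haru reaches: Paz, Bea, Amir, Orla, Nora, Wren, Maya, Lior.
Chaining downward from Udo reaches: Jade, Paz, Yosef, Bea, Amir, Orla, Nora, Maya.
Strictly between Haru and Udo are those in both lists: Paz, Bea, Amir, Orla, Nora, Maya — 6 elements.

6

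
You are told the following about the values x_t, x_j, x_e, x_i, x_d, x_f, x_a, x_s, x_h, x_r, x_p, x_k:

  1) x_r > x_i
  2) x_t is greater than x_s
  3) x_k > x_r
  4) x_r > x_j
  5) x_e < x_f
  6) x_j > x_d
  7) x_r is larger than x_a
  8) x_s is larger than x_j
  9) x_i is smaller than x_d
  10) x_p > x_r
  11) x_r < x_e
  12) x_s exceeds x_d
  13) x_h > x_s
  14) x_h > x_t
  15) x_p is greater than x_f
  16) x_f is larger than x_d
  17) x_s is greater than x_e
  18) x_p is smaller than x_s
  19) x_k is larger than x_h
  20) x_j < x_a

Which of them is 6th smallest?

x_e

Piecing the relations together gives one ordering: x_i < x_d < x_j < x_a < x_r < x_e < x_f < x_p < x_s < x_t < x_h < x_k.
The 6th smallest is x_e.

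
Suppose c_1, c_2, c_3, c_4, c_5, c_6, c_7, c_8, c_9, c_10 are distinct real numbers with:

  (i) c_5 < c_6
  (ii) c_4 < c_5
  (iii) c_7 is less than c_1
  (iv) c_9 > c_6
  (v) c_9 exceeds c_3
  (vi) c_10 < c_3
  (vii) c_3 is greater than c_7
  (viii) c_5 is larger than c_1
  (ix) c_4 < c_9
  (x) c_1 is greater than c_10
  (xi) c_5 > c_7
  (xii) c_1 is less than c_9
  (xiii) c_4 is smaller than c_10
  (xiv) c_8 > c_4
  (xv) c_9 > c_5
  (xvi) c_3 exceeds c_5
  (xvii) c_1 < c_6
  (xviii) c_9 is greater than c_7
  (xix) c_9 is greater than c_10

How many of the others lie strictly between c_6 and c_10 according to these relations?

2

The relations place c_10 below c_6. An element lies strictly between them when it is forced above c_10 and also forced below c_6.
Above c_10: {c_1, c_5, c_3, c_9}. Below c_6: {c_4, c_7, c_1, c_5}.
Intersection: {c_1, c_5} — 2.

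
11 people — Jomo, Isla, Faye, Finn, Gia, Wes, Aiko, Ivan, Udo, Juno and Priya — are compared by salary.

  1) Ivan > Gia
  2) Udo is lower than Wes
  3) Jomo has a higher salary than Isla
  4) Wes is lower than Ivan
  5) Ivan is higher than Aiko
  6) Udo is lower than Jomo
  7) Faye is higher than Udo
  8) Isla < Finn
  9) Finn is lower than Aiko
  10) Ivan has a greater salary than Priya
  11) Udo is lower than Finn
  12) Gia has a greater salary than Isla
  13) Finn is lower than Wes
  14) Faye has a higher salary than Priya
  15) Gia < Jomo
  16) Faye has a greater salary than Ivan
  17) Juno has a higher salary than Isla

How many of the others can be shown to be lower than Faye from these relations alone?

From Faye the given relations immediately reach Udo, Priya, Ivan.
From those, Gia, Aiko, Wes — 6 in total.
From those, Isla, Finn — 8 in total.
Nothing else is reachable below Faye; 8 in all.

8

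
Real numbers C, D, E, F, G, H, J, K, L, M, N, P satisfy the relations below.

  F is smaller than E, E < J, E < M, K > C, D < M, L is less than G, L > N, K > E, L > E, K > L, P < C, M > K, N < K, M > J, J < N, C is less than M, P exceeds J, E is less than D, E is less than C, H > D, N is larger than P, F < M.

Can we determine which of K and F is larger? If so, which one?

F < E < J < P < N < L < K, by transitivity through E, J, P, N, L.
So K is larger.

K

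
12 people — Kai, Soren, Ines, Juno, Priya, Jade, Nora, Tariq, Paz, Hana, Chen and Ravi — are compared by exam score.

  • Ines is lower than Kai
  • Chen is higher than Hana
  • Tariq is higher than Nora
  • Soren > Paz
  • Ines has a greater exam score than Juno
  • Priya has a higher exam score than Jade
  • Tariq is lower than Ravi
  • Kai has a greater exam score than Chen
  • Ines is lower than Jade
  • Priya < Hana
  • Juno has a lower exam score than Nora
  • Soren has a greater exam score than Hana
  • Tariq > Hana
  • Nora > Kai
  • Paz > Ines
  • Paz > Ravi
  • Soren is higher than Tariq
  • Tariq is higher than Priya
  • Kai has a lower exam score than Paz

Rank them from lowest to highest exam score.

Juno < Ines < Jade < Priya < Hana < Chen < Kai < Nora < Tariq < Ravi < Paz < Soren

Nothing is placed below Juno, so it is least; from there Juno < Ines; Ines < Jade; Jade < Priya; Priya < Hana; Hana < Chen; Chen < Kai; Kai < Nora; Nora < Tariq; Tariq < Ravi; Ravi < Paz; Paz < Soren, each given directly.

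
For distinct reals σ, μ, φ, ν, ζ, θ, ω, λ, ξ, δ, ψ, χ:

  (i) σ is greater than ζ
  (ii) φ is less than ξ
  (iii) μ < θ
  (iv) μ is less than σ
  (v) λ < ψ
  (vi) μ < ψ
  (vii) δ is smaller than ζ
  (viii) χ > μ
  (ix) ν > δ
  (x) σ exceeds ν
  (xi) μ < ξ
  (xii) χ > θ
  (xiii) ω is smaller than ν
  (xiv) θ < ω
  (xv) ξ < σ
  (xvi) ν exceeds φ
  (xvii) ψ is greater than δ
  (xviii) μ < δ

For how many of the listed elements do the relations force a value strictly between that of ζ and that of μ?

Chaining upward from μ reaches: δ, ψ, θ, ξ, ω, χ, ν, σ.
Chaining downward from ζ reaches: δ.
Strictly between μ and ζ are those in both lists: δ — 1 element.

1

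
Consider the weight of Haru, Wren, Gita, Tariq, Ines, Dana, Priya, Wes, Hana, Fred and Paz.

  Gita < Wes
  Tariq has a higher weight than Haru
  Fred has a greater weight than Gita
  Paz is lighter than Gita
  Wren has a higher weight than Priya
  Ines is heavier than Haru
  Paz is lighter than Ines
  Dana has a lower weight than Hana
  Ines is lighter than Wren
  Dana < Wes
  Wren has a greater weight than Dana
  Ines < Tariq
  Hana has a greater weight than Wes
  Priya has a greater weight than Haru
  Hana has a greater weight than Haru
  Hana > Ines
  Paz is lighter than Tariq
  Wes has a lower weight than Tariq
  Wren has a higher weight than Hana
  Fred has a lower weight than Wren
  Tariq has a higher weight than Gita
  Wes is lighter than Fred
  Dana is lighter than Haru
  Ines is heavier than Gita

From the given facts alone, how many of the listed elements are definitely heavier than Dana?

8

The elements the relations force above Dana are Haru, Wes, Priya, Fred, Ines, Hana, Tariq, Wren — no chain reaches any other.
That is 8.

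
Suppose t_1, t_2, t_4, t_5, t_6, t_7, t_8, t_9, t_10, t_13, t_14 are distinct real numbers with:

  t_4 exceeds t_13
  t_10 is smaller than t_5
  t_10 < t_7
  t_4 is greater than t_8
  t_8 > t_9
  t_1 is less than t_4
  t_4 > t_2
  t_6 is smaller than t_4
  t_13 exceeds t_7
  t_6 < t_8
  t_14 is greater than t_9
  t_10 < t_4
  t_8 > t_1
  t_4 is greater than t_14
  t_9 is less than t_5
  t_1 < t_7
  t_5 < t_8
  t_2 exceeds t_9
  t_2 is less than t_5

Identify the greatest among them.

t_9 is not greatest since t_9 < t_2; t_1 is not greatest since t_1 < t_7; t_2 is not greatest since t_2 < t_4; t_10 is not greatest since t_10 < t_4; t_6 is not greatest since t_6 < t_8; t_7 is not greatest since t_7 < t_13; t_5 is not greatest since t_5 < t_8; t_14 is not greatest since t_14 < t_4; t_8 is not greatest since t_8 < t_4; t_13 is not greatest since t_13 < t_4.
Only t_4 has nothing above it, so t_4 is the greatest.

t_4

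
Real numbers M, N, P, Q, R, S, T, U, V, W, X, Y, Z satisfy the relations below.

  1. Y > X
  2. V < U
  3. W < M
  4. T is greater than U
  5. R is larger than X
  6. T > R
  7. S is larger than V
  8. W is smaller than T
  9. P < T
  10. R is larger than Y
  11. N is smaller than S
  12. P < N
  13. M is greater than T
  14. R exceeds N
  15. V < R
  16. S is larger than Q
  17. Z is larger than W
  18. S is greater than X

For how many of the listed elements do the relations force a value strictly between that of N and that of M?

2

Chaining upward from N reaches: R, T, S.
Chaining downward from M reaches: W, V, X, P, U, Y, R, T.
Strictly between N and M are those in both lists: R, T — 2 elements.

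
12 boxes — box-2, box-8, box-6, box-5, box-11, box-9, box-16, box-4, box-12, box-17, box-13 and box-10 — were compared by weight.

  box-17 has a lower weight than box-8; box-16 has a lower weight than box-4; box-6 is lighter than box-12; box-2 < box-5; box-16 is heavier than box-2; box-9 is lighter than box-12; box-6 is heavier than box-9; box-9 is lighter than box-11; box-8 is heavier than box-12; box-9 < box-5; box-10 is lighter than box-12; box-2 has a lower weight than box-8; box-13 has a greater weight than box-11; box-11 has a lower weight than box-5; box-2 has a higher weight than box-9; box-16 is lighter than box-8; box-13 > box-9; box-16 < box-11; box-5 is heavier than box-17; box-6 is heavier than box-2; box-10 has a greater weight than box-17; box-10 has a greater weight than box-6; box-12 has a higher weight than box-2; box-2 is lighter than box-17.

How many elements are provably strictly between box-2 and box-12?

3

Chaining upward from box-2 reaches: box-6, box-16, box-4, box-11, box-17, box-5, box-10, box-13, box-8.
Chaining downward from box-12 reaches: box-9, box-6, box-17, box-10.
Strictly between box-2 and box-12 are those in both lists: box-6, box-17, box-10 — 3 elements.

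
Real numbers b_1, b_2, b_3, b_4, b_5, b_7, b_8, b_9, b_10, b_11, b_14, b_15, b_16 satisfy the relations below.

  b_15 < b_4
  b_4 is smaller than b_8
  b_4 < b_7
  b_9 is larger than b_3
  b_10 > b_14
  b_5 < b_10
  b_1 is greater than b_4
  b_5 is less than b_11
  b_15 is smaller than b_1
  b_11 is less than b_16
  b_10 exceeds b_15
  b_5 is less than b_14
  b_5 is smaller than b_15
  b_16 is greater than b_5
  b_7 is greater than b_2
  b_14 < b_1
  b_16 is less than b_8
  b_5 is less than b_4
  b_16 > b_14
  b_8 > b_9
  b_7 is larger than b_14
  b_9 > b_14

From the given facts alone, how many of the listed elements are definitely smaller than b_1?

4

Directly below b_1: b_14, b_15, b_4.
One step further: b_5 (4 so far).
Nothing else is reachable below b_1; 4 in all.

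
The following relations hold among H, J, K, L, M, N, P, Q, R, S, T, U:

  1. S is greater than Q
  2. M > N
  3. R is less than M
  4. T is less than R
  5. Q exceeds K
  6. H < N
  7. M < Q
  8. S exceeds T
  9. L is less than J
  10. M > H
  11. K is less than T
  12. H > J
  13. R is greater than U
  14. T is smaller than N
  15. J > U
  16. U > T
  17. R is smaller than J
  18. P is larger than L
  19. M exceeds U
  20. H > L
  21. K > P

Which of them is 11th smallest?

Q

Piecing the relations together gives one ordering: L < P < K < T < U < R < J < H < N < M < Q < S.
The 11th smallest is Q.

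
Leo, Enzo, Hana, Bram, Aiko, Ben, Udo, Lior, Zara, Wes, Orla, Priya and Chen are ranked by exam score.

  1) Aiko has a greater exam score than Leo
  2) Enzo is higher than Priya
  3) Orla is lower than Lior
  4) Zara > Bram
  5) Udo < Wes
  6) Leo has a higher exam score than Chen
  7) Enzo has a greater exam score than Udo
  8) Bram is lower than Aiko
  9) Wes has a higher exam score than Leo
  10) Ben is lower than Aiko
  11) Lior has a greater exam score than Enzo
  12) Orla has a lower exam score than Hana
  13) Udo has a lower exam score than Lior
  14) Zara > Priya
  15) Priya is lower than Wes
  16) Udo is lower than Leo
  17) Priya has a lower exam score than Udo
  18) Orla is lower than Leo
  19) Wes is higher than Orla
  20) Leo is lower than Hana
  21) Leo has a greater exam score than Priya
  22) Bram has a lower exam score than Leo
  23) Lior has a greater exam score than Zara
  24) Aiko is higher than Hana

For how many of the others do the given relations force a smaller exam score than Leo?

5

From Leo the given relations immediately reach Chen, Bram, Priya, Orla, Udo.
No other element is forced below Leo by the given relations, so the count is 5.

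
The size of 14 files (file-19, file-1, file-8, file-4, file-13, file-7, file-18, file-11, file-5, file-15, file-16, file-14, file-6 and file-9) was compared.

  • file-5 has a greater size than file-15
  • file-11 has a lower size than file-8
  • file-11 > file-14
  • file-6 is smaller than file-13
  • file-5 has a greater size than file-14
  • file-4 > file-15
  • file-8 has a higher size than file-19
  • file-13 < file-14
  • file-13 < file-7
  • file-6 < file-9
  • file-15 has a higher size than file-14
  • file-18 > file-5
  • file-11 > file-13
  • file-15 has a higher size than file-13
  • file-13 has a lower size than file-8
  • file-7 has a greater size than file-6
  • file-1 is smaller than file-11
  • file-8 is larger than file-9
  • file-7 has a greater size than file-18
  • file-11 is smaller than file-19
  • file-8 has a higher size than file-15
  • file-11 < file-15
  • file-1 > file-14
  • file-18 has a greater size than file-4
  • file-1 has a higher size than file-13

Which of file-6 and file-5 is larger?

file-5

Chaining the given relations: file-6 < file-13 < file-14 < file-1 < file-11 < file-15 < file-5.
So file-6 < file-5; file-5 is the larger of the two.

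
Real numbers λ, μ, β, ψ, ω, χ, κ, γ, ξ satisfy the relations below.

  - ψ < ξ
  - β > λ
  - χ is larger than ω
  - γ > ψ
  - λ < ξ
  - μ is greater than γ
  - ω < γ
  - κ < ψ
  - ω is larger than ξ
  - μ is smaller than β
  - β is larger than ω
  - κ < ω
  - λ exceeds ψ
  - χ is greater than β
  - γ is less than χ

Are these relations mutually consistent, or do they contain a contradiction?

Every relation is compatible with κ < ψ < λ < ξ < ω < γ < μ < β < χ; the set is consistent.

consistent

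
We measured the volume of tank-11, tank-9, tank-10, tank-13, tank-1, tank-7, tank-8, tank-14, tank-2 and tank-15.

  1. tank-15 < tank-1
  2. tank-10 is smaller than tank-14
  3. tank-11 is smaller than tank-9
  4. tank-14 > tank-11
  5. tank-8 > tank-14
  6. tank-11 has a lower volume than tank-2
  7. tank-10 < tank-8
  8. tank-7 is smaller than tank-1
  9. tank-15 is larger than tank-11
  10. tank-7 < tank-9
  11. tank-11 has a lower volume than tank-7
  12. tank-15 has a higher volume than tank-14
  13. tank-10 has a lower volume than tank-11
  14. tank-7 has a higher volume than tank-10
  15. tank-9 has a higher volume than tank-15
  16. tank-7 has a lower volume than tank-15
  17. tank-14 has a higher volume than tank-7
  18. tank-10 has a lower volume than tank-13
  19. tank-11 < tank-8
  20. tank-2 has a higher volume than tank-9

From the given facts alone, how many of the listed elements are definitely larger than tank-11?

The elements the relations force above tank-11 are tank-7, tank-14, tank-15, tank-9, tank-1, tank-2, tank-8 — no chain reaches any other.
That is 7.

7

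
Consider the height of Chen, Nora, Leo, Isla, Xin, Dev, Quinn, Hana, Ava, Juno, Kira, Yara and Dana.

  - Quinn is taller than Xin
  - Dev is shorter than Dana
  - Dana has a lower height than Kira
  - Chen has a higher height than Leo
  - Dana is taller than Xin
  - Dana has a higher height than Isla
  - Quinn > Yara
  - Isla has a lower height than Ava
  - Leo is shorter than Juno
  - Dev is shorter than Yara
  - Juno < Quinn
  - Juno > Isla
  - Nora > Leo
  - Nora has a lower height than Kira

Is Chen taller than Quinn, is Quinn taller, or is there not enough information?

Following every chain through Chen: below Chen we get Leo.
Quinn is not reached, and no chain runs the other way from Quinn to Chen.
So the given relations leave the order of Chen and Quinn undetermined.

undetermined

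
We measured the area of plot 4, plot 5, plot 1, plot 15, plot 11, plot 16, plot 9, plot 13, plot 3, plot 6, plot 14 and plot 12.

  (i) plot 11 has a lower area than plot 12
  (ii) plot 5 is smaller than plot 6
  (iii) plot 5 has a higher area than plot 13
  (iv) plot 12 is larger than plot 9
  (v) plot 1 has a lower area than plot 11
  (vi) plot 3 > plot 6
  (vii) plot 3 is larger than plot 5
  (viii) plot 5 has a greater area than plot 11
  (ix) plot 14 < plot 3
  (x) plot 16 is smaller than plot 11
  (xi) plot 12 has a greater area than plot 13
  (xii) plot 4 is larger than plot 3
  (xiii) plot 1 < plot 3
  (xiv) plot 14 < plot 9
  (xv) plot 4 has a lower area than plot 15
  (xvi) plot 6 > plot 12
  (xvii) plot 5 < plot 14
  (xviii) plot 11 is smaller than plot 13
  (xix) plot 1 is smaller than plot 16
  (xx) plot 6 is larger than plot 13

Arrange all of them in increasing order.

plot 1 < plot 16 < plot 11 < plot 13 < plot 5 < plot 14 < plot 9 < plot 12 < plot 6 < plot 3 < plot 4 < plot 15

Each adjacent pair is fixed by a given relation: plot 1 < plot 16; plot 16 < plot 11; plot 11 < plot 13; plot 13 < plot 5; plot 5 < plot 14; plot 14 < plot 9; plot 9 < plot 12; plot 12 < plot 6; plot 6 < plot 3; plot 3 < plot 4; plot 4 < plot 15. Chaining them end to end gives the full order.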